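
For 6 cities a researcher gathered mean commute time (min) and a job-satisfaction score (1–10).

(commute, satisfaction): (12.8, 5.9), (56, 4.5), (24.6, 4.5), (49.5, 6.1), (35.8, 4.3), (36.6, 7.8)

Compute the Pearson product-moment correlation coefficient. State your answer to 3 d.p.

n = 6, Σx = 215.3, Σy = 33.1, Σx² = 8976.45, Σy² = 191.85, Σxy = 1179.59
nΣxy − ΣxΣy = 7077.54 − 7126.43 = -48.89
nΣx² − (Σx)² = 53858.7 − 46354.09 = 7504.61; nΣy² − (Σy)² = 1151.1 − 1095.61 = 55.49
r = -48.89 / √(7504.61 × 55.49) = -48.89 / 645.3145 ≈ -0.076

-0.076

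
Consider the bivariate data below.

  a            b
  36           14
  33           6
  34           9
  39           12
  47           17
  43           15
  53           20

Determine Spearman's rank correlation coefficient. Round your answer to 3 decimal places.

Rank a: 3, 1, 2, 4, 6, 5, 7
Rank b: 4, 1, 2, 3, 6, 5, 7
d = rank(a) − rank(b): -1, 0, 0, 1, 0, 0, 0; Σd² = 2
ρ = 1 − 6Σd² / [n(n²−1)] = 1 − 6×2 / (7×48) = 1 − 12/336 ≈ 0.964

0.964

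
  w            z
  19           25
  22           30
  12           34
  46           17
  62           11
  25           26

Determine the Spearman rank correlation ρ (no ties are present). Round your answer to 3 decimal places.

-0.829

Rank w: 2, 3, 1, 5, 6, 4
Rank z: 3, 5, 6, 2, 1, 4
d = rank(w) − rank(z): -1, -2, -5, 3, 5, 0; Σd² = 64
ρ = 1 − 6Σd² / [n(n²−1)] = 1 − 6×64 / (6×35) = 1 − 384/210 ≈ -0.829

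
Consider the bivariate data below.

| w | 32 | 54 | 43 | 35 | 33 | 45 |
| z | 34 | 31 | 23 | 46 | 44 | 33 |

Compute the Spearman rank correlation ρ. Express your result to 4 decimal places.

Rank w: 1, 6, 4, 3, 2, 5
Rank z: 4, 2, 1, 6, 5, 3
d = rank(w) − rank(z): -3, 4, 3, -3, -3, 2; Σd² = 56
ρ = 1 − 6Σd² / [n(n²−1)] = 1 − 6×56 / (6×35) = 1 − 336/210 ≈ -0.6000

-0.6000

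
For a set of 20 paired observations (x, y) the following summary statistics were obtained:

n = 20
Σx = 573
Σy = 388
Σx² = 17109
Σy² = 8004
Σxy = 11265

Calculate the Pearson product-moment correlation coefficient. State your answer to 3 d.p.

r = (nΣxy − ΣxΣy) / √[(nΣx² − (Σx)²)(nΣy² − (Σy)²)]
Numerator: 20×11265 − 573×388 = 2976
Denominator: √[(342180 − 328329)(160080 − 150544)] = √[13851 × 9536] = 11492.7428
r = 2976 / 11492.7428 ≈ 0.259

0.259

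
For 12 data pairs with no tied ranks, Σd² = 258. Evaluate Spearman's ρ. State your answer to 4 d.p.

0.0979

ρ = 1 − 6Σd² / [n(n²−1)] = 1 − 6×258 / (12×143)
  = 1 − 1548/1716 = 1 − 0.90210 ≈ 0.0979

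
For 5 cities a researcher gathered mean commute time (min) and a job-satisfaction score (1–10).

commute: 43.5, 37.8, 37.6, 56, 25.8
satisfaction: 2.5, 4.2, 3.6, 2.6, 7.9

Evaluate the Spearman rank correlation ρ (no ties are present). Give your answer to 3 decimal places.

Rank commute: 4, 3, 2, 5, 1
Rank satisfaction: 1, 4, 3, 2, 5
d = rank(commute) − rank(satisfaction): 3, -1, -1, 3, -4; Σd² = 36
ρ = 1 − 6Σd² / [n(n²−1)] = 1 − 6×36 / (5×24) = 1 − 216/120 ≈ -0.800

-0.800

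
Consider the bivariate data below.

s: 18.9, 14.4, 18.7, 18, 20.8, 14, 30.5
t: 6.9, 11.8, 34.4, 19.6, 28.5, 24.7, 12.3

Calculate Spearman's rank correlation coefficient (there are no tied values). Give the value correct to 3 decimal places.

-0.036

Rank s: 5, 2, 4, 3, 6, 1, 7
Rank t: 1, 2, 7, 4, 6, 5, 3
d = rank(s) − rank(t): 4, 0, -3, -1, 0, -4, 4; Σd² = 58
ρ = 1 − 6Σd² / [n(n²−1)] = 1 − 6×58 / (7×48) = 1 − 348/336 ≈ -0.036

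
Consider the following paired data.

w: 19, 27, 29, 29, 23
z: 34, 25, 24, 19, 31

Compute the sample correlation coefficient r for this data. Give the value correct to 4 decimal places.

-0.9433

n = 5, Σw = 127, Σz = 133, Σw² = 3301, Σz² = 3679, Σwz = 3281
nΣwz − ΣwΣz = 16405 − 16891 = -486
nΣw² − (Σw)² = 16505 − 16129 = 376; nΣz² − (Σz)² = 18395 − 17689 = 706
r = -486 / √(376 × 706) = -486 / 515.2242 ≈ -0.9433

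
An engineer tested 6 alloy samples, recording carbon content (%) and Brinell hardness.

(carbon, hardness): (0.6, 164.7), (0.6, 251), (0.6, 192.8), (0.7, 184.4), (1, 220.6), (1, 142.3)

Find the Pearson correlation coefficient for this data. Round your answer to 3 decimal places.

n = 6, Σx = 4.5, Σy = 1155.8, Σx² = 3.57, Σy² = 230215.94, Σxy = 857.08
nΣxy − ΣxΣy = 5142.48 − 5201.1 = -58.62
nΣx² − (Σx)² = 21.42 − 20.25 = 1.17; nΣy² − (Σy)² = 1381295.64 − 1335873.64 = 45422
r = -58.62 / √(1.17 × 45422) = -58.62 / 230.5293 ≈ -0.254

-0.254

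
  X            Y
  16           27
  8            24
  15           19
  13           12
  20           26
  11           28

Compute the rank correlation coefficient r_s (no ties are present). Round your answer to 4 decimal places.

Rank X: 5, 1, 4, 3, 6, 2
Rank Y: 5, 3, 2, 1, 4, 6
d = rank(X) − rank(Y): 0, -2, 2, 2, 2, -4; Σd² = 32
ρ = 1 − 6Σd² / [n(n²−1)] = 1 − 6×32 / (6×35) = 1 − 192/210 ≈ 0.0857

0.0857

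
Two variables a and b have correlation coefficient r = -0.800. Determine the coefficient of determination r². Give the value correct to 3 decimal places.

0.640

r² = (-0.800)² = 0.640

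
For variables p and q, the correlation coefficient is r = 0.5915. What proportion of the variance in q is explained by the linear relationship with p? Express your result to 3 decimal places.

r² = (0.5915)² = 0.350

0.350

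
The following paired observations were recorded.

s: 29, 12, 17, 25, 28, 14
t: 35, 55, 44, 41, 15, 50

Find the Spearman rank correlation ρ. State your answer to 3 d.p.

-0.943

Rank s: 6, 1, 3, 4, 5, 2
Rank t: 2, 6, 4, 3, 1, 5
d = rank(s) − rank(t): 4, -5, -1, 1, 4, -3; Σd² = 68
ρ = 1 − 6Σd² / [n(n²−1)] = 1 − 6×68 / (6×35) = 1 − 408/210 ≈ -0.943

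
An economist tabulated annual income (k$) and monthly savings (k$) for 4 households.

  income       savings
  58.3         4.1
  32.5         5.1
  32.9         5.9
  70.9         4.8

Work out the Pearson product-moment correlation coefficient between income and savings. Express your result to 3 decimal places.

-0.676

n = 4, Σx = 194.6, Σy = 19.9, Σx² = 10564.36, Σy² = 100.67, Σxy = 939.21
nΣxy − ΣxΣy = 3756.84 − 3872.54 = -115.7
nΣx² − (Σx)² = 42257.44 − 37869.16 = 4388.28; nΣy² − (Σy)² = 402.68 − 396.01 = 6.67
r = -115.7 / √(4388.28 × 6.67) = -115.7 / 171.0843 ≈ -0.676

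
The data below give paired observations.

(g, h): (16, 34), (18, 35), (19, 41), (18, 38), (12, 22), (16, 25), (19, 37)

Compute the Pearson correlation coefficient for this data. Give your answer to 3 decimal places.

0.893

n = 7, Σg = 118, Σh = 232, Σg² = 2026, Σh² = 7984, Σgh = 4004
nΣgh − ΣgΣh = 28028 − 27376 = 652
nΣg² − (Σg)² = 14182 − 13924 = 258; nΣh² − (Σh)² = 55888 − 53824 = 2064
r = 652 / √(258 × 2064) = 652 / 729.7342 ≈ 0.893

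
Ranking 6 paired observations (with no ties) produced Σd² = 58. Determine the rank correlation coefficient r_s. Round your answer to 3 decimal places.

ρ = 1 − 6Σd² / [n(n²−1)] = 1 − 6×58 / (6×35)
  = 1 − 348/210 = 1 − 1.6571 ≈ -0.657

-0.657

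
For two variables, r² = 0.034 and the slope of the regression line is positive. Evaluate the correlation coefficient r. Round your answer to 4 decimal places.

0.1844

|r| = √0.034 = 0.1844
The association is positive, so r = 0.1844.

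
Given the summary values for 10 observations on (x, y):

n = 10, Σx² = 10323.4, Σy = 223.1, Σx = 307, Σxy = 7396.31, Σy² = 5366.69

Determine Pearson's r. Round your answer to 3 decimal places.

0.925

r = (nΣxy − ΣxΣy) / √[(nΣx² − (Σx)²)(nΣy² − (Σy)²)]
Numerator: 10×7396.31 − 307×223.1 = 5471.4
Denominator: √[(103234 − 94249)(53666.9 − 49773.61)] = √[8985 × 3893.29] = 5914.4916
r = 5471.4 / 5914.4916 ≈ 0.925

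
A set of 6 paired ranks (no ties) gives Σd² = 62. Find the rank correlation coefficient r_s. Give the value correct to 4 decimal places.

ρ = 1 − 6Σd² / [n(n²−1)] = 1 − 6×62 / (6×35)
  = 1 − 372/210 = 1 − 1.77143 ≈ -0.7714

-0.7714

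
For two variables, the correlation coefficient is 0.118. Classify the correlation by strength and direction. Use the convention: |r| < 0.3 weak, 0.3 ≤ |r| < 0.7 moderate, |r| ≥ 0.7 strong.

r = 0.118 > 0 so the relationship is positive.
|r| = 0.118, which falls in the weak range.

weak positive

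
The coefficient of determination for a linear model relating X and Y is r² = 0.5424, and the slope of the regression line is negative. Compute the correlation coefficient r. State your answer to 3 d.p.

|r| = √0.5424 = 0.736
The association is negative, so r = −0.736.

-0.736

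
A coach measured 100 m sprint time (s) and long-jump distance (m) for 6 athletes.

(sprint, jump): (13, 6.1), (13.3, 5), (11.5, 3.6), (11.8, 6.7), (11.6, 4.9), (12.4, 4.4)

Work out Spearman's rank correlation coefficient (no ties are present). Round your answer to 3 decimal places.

Rank sprint: 5, 6, 1, 3, 2, 4
Rank jump: 5, 4, 1, 6, 3, 2
d = rank(sprint) − rank(jump): 0, 2, 0, -3, -1, 2; Σd² = 18
ρ = 1 − 6Σd² / [n(n²−1)] = 1 − 6×18 / (6×35) = 1 − 108/210 ≈ 0.486

0.486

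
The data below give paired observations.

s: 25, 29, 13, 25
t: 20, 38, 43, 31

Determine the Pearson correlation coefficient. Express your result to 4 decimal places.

n = 4, Σs = 92, Σt = 132, Σs² = 2260, Σt² = 4654, Σst = 2936
nΣst − ΣsΣt = 11744 − 12144 = -400
nΣs² − (Σs)² = 9040 − 8464 = 576; nΣt² − (Σt)² = 18616 − 17424 = 1192
r = -400 / √(576 × 1192) = -400 / 828.6085 ≈ -0.4827

-0.4827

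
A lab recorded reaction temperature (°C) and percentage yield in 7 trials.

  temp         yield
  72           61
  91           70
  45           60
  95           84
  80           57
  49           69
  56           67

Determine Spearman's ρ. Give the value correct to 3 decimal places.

Rank temp: 4, 6, 1, 7, 5, 2, 3
Rank yield: 3, 6, 2, 7, 1, 5, 4
d = rank(temp) − rank(yield): 1, 0, -1, 0, 4, -3, -1; Σd² = 28
ρ = 1 − 6Σd² / [n(n²−1)] = 1 − 6×28 / (7×48) = 1 − 168/336 ≈ 0.500

0.500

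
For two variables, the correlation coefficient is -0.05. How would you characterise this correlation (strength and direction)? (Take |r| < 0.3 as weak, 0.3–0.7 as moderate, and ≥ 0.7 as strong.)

weak negative

r = -0.05 < 0 so the relationship is negative.
|r| = 0.05, which falls in the weak range.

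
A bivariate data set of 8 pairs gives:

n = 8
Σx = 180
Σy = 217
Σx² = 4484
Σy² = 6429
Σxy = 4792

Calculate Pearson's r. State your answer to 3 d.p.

r = (nΣxy − ΣxΣy) / √[(nΣx² − (Σx)²)(nΣy² − (Σy)²)]
Numerator: 8×4792 − 180×217 = -724
Denominator: √[(35872 − 32400)(51432 − 47089)] = √[3472 × 4343] = 3883.1554
r = -724 / 3883.1554 ≈ -0.186

-0.186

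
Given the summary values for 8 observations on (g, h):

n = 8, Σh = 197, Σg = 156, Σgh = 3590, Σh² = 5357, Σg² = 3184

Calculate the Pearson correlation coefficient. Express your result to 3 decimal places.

-0.938

r = (nΣgh − ΣgΣh) / √[(nΣg² − (Σg)²)(nΣh² − (Σh)²)]
Numerator: 8×3590 − 156×197 = -2012
Denominator: √[(25472 − 24336)(42856 − 38809)] = √[1136 × 4047] = 2144.1530
r = -2012 / 2144.1530 ≈ -0.938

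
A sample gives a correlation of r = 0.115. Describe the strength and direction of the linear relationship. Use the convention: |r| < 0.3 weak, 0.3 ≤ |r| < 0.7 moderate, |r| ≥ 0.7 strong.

r = 0.115 > 0 so the relationship is positive.
|r| = 0.115, which falls in the weak range.

weak positive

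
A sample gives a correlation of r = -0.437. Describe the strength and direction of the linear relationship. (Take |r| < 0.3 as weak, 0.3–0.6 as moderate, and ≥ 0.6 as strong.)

r = -0.437 < 0 so the relationship is negative.
|r| = 0.437, which falls in the moderate range.

moderate negative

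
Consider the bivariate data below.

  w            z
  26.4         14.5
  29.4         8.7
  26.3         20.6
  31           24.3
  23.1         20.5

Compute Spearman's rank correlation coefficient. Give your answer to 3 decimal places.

0.100

Rank w: 3, 4, 2, 5, 1
Rank z: 2, 1, 4, 5, 3
d = rank(w) − rank(z): 1, 3, -2, 0, -2; Σd² = 18
ρ = 1 − 6Σd² / [n(n²−1)] = 1 − 6×18 / (5×24) = 1 − 108/120 ≈ 0.100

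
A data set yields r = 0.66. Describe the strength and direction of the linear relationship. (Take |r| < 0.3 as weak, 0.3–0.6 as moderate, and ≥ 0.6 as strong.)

r = 0.66 > 0 so the relationship is positive.
|r| = 0.66, which falls in the strong range.

strong positive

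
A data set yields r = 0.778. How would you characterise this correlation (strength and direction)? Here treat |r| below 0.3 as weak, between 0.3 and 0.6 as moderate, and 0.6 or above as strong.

r = 0.778 > 0 so the relationship is positive.
|r| = 0.778, which falls in the strong range.

strong positive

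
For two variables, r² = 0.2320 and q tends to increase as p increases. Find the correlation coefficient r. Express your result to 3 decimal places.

|r| = √0.2320 = 0.482
The association is positive, so r = 0.482.

0.482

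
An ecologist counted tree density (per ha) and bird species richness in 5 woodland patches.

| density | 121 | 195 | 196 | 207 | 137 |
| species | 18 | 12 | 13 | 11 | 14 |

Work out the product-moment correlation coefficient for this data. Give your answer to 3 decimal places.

-0.898

n = 5, Σx = 856, Σy = 68, Σx² = 152700, Σy² = 954, Σxy = 11261
nΣxy − ΣxΣy = 56305 − 58208 = -1903
nΣx² − (Σx)² = 763500 − 732736 = 30764; nΣy² − (Σy)² = 4770 − 4624 = 146
r = -1903 / √(30764 × 146) = -1903 / 2119.3263 ≈ -0.898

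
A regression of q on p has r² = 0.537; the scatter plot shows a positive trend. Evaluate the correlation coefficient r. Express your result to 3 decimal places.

|r| = √0.537 = 0.733
The association is positive, so r = 0.733.

0.733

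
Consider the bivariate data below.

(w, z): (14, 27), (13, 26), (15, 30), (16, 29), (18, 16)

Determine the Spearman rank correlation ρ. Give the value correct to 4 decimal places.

-0.1000

Rank w: 2, 1, 3, 4, 5
Rank z: 3, 2, 5, 4, 1
d = rank(w) − rank(z): -1, -1, -2, 0, 4; Σd² = 22
ρ = 1 − 6Σd² / [n(n²−1)] = 1 − 6×22 / (5×24) = 1 − 132/120 ≈ -0.1000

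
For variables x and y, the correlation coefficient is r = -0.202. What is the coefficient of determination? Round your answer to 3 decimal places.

0.041

r² = (-0.202)² = 0.041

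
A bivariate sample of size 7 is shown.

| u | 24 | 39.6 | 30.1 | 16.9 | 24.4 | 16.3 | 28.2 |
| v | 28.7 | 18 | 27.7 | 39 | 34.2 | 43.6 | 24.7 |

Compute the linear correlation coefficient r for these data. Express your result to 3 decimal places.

n = 7, Σu = 179.5, Σv = 215.9, Σu² = 4992.07, Σv² = 7116.67, Σuv = 5136.17
nΣuv − ΣuΣv = 35953.19 − 38754.05 = -2800.86
nΣu² − (Σu)² = 34944.49 − 32220.25 = 2724.24; nΣv² − (Σv)² = 49816.69 − 46612.81 = 3203.88
r = -2800.86 / √(2724.24 × 3203.88) = -2800.86 / 2954.3422 ≈ -0.948

-0.948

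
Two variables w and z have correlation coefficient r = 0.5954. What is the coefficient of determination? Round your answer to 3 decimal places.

0.355

r² = (0.5954)² = 0.355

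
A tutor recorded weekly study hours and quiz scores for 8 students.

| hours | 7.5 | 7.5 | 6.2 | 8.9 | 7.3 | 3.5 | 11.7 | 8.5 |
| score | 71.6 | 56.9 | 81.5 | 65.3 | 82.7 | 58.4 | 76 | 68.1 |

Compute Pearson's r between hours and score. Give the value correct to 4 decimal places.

n = 8, Σx = 61.1, Σy = 560.5, Σx² = 504.83, Σy² = 39933.97, Σxy = 4326.38
nΣxy − ΣxΣy = 34611.04 − 34246.55 = 364.49
nΣx² − (Σx)² = 4038.64 − 3733.21 = 305.43; nΣy² − (Σy)² = 319471.76 − 314160.25 = 5311.51
r = 364.49 / √(305.43 × 5311.51) = 364.49 / 1273.6933 ≈ 0.2862

0.2862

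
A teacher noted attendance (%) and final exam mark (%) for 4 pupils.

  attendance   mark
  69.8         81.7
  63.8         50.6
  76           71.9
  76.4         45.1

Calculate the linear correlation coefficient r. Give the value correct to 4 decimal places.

n = 4, Σx = 286, Σy = 249.3, Σx² = 20555.44, Σy² = 16438.87, Σxy = 17840.98
nΣxy − ΣxΣy = 71363.92 − 71299.8 = 64.12
nΣx² − (Σx)² = 82221.76 − 81796 = 425.76; nΣy² − (Σy)² = 65755.48 − 62150.49 = 3604.99
r = 64.12 / √(425.76 × 3604.99) = 64.12 / 1238.8949 ≈ 0.0518

0.0518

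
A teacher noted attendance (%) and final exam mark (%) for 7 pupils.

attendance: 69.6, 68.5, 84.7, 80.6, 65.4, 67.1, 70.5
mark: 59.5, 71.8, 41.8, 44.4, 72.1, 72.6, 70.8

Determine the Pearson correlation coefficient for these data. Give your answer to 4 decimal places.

-0.9484

n = 7, Σx = 506.4, Σy = 433, Σx² = 36956.68, Σy² = 27895.9, Σxy = 30756.8
nΣxy − ΣxΣy = 215297.6 − 219271.2 = -3973.6
nΣx² − (Σx)² = 258696.76 − 256440.96 = 2255.8; nΣy² − (Σy)² = 195271.3 − 187489 = 7782.3
r = -3973.6 / √(2255.8 × 7782.3) = -3973.6 / 4189.9060 ≈ -0.9484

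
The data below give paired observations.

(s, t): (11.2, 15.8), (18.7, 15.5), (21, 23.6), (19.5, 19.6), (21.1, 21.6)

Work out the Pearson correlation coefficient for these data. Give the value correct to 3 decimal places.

0.717

n = 5, Σs = 91.5, Σt = 96.1, Σs² = 1741.59, Σt² = 1897.57, Σst = 1800.37
nΣst − ΣsΣt = 9001.85 − 8793.15 = 208.7
nΣs² − (Σs)² = 8707.95 − 8372.25 = 335.7; nΣt² − (Σt)² = 9487.85 − 9235.21 = 252.64
r = 208.7 / √(335.7 × 252.64) = 208.7 / 291.2237 ≈ 0.717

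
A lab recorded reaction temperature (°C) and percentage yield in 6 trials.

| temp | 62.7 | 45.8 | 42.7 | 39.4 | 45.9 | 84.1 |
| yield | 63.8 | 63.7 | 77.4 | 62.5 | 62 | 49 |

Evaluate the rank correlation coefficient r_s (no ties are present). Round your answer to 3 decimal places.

-0.429

Rank temp: 5, 3, 2, 1, 4, 6
Rank yield: 5, 4, 6, 3, 2, 1
d = rank(temp) − rank(yield): 0, -1, -4, -2, 2, 5; Σd² = 50
ρ = 1 − 6Σd² / [n(n²−1)] = 1 − 6×50 / (6×35) = 1 − 300/210 ≈ -0.429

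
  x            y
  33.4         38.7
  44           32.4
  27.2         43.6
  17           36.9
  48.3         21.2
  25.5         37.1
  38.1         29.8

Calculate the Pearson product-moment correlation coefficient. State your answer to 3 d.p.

n = 7, Σx = 233.5, Σy = 239.7, Σx² = 8515.15, Σy² = 8523.91, Σxy = 7636.79
nΣxy − ΣxΣy = 53457.53 − 55969.95 = -2512.42
nΣx² − (Σx)² = 59606.05 − 54522.25 = 5083.8; nΣy² − (Σy)² = 59667.37 − 57456.09 = 2211.28
r = -2512.42 / √(5083.8 × 2211.28) = -2512.42 / 3352.8652 ≈ -0.749

-0.749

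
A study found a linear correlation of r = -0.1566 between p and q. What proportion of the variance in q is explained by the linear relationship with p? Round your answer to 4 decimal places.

r² = (-0.1566)² = 0.0245

0.0245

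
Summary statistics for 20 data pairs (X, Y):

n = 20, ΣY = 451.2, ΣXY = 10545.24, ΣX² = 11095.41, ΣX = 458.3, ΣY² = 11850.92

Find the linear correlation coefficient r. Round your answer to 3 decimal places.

0.207

r = (nΣXY − ΣXΣY) / √[(nΣX² − (ΣX)²)(nΣY² − (ΣY)²)]
Numerator: 20×10545.24 − 458.3×451.2 = 4119.84
Denominator: √[(221908.2 − 210038.89)(237018.4 − 203581.44)] = √[11869.31 × 33436.96] = 19921.6878
r = 4119.84 / 19921.6878 ≈ 0.207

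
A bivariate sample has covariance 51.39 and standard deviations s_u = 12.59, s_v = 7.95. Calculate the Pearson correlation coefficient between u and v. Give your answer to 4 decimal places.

r = Cov(u,v) / (s_u · s_v) = 51.39 / (12.59 × 7.95)
  = 51.39 / 100.0905 ≈ 0.5134

0.5134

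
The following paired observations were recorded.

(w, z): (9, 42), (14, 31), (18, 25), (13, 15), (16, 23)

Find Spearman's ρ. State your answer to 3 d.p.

Rank w: 1, 3, 5, 2, 4
Rank z: 5, 4, 3, 1, 2
d = rank(w) − rank(z): -4, -1, 2, 1, 2; Σd² = 26
ρ = 1 − 6Σd² / [n(n²−1)] = 1 − 6×26 / (5×24) = 1 − 156/120 ≈ -0.300

-0.300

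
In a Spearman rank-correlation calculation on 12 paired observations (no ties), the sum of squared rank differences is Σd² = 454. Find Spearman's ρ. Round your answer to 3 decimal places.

-0.587

ρ = 1 − 6Σd² / [n(n²−1)] = 1 − 6×454 / (12×143)
  = 1 − 2724/1716 = 1 − 1.5874 ≈ -0.587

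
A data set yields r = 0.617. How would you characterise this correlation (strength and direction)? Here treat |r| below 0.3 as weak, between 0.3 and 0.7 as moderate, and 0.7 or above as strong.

r = 0.617 > 0 so the relationship is positive.
|r| = 0.617, which falls in the moderate range.

moderate positive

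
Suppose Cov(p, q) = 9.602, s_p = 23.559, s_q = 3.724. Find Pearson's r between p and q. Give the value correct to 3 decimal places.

r = Cov(p,q) / (s_p · s_q) = 9.602 / (23.559 × 3.724)
  = 9.602 / 87.7337 ≈ 0.109

0.109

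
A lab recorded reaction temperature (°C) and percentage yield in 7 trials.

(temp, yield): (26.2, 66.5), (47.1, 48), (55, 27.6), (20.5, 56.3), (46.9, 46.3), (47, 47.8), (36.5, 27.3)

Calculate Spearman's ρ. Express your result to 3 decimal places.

-0.464

Rank temp: 2, 6, 7, 1, 4, 5, 3
Rank yield: 7, 5, 2, 6, 3, 4, 1
d = rank(temp) − rank(yield): -5, 1, 5, -5, 1, 1, 2; Σd² = 82
ρ = 1 − 6Σd² / [n(n²−1)] = 1 − 6×82 / (7×48) = 1 − 492/336 ≈ -0.464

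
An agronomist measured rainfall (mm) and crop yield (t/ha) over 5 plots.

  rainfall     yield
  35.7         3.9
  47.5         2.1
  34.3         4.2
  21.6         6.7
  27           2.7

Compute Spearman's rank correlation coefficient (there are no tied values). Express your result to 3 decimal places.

-0.700

Rank rainfall: 4, 5, 3, 1, 2
Rank yield: 3, 1, 4, 5, 2
d = rank(rainfall) − rank(yield): 1, 4, -1, -4, 0; Σd² = 34
ρ = 1 − 6Σd² / [n(n²−1)] = 1 − 6×34 / (5×24) = 1 − 204/120 ≈ -0.700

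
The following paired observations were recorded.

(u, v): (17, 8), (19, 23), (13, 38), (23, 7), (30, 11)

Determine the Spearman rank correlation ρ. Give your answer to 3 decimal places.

-0.500

Rank u: 2, 3, 1, 4, 5
Rank v: 2, 4, 5, 1, 3
d = rank(u) − rank(v): 0, -1, -4, 3, 2; Σd² = 30
ρ = 1 − 6Σd² / [n(n²−1)] = 1 − 6×30 / (5×24) = 1 − 180/120 ≈ -0.500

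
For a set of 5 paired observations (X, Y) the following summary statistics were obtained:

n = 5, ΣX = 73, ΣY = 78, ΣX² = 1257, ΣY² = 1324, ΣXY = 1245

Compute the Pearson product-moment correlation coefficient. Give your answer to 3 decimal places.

r = (nΣXY − ΣXΣY) / √[(nΣX² − (ΣX)²)(nΣY² − (ΣY)²)]
Numerator: 5×1245 − 73×78 = 531
Denominator: √[(6285 − 5329)(6620 − 6084)] = √[956 × 536] = 715.8324
r = 531 / 715.8324 ≈ 0.742

0.742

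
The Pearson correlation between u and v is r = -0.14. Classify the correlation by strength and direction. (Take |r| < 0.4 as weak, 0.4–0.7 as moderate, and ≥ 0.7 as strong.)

r = -0.14 < 0 so the relationship is negative.
|r| = 0.14, which falls in the weak range.

weak negative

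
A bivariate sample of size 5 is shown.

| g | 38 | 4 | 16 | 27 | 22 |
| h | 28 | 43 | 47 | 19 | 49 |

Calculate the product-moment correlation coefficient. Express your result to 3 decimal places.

-0.607

n = 5, Σg = 107, Σh = 186, Σg² = 2929, Σh² = 7604, Σgh = 3579
nΣgh − ΣgΣh = 17895 − 19902 = -2007
nΣg² − (Σg)² = 14645 − 11449 = 3196; nΣh² − (Σh)² = 38020 − 34596 = 3424
r = -2007 / √(3196 × 3424) = -2007 / 3308.0363 ≈ -0.607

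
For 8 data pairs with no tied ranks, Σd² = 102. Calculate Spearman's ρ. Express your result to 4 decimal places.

ρ = 1 − 6Σd² / [n(n²−1)] = 1 − 6×102 / (8×63)
  = 1 − 612/504 = 1 − 1.21429 ≈ -0.2143

-0.2143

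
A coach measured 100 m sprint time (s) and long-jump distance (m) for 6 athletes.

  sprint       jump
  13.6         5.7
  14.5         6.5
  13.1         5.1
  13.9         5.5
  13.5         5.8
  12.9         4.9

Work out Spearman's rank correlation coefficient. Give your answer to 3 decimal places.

0.771

Rank sprint: 4, 6, 2, 5, 3, 1
Rank jump: 4, 6, 2, 3, 5, 1
d = rank(sprint) − rank(jump): 0, 0, 0, 2, -2, 0; Σd² = 8
ρ = 1 − 6Σd² / [n(n²−1)] = 1 − 6×8 / (6×35) = 1 − 48/210 ≈ 0.771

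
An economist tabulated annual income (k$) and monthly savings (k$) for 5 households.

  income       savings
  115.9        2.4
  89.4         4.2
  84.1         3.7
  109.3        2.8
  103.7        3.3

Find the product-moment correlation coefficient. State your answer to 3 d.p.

n = 5, Σx = 502.4, Σy = 16.4, Σx² = 51198.16, Σy² = 55.82, Σxy = 1613.06
nΣxy − ΣxΣy = 8065.3 − 8239.36 = -174.06
nΣx² − (Σx)² = 255990.8 − 252405.76 = 3585.04; nΣy² − (Σy)² = 279.1 − 268.96 = 10.14
r = -174.06 / √(3585.04 × 10.14) = -174.06 / 190.6628 ≈ -0.913

-0.913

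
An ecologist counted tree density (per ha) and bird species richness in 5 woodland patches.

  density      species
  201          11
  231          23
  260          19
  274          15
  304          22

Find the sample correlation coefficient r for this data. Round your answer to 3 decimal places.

n = 5, Σx = 1270, Σy = 90, Σx² = 328854, Σy² = 1720, Σxy = 23262
nΣxy − ΣxΣy = 116310 − 114300 = 2010
nΣx² − (Σx)² = 1644270 − 1612900 = 31370; nΣy² − (Σy)² = 8600 − 8100 = 500
r = 2010 / √(31370 × 500) = 2010 / 3960.4293 ≈ 0.508

0.508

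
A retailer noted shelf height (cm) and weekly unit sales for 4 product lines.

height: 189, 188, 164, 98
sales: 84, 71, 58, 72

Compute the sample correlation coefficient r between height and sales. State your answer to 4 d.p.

n = 4, Σx = 639, Σy = 285, Σx² = 107565, Σy² = 20645, Σxy = 45792
nΣxy − ΣxΣy = 183168 − 182115 = 1053
nΣx² − (Σx)² = 430260 − 408321 = 21939; nΣy² − (Σy)² = 82580 − 81225 = 1355
r = 1053 / √(21939 × 1355) = 1053 / 5452.2789 ≈ 0.1931

0.1931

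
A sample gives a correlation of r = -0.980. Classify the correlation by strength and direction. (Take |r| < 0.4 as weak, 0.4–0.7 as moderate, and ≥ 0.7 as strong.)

r = -0.980 < 0 so the relationship is negative.
|r| = 0.980, which falls in the strong range.

strong negative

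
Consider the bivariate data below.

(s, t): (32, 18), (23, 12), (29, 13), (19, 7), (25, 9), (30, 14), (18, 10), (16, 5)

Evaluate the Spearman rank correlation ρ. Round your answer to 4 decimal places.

0.8810

Rank s: 8, 4, 6, 3, 5, 7, 2, 1
Rank t: 8, 5, 6, 2, 3, 7, 4, 1
d = rank(s) − rank(t): 0, -1, 0, 1, 2, 0, -2, 0; Σd² = 10
ρ = 1 − 6Σd² / [n(n²−1)] = 1 − 6×10 / (8×63) = 1 − 60/504 ≈ 0.8810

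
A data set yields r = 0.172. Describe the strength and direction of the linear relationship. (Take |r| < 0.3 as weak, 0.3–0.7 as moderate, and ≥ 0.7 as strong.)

r = 0.172 > 0 so the relationship is positive.
|r| = 0.172, which falls in the weak range.

weak positive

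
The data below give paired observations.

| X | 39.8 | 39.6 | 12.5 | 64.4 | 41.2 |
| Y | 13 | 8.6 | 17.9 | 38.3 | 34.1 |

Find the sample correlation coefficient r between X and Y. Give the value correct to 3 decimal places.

0.552

n = 5, ΣX = 197.5, ΣY = 111.9, ΣX² = 9153.25, ΣY² = 3193.07, ΣXY = 4953.15
nΣXY − ΣXΣY = 24765.75 − 22100.25 = 2665.5
nΣX² − (ΣX)² = 45766.25 − 39006.25 = 6760; nΣY² − (ΣY)² = 15965.35 − 12521.61 = 3443.74
r = 2665.5 / √(6760 × 3443.74) = 2665.5 / 4824.9023 ≈ 0.552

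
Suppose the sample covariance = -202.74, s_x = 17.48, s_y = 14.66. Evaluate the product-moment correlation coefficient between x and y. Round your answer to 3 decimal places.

-0.791

r = Cov(x,y) / (s_x · s_y) = -202.74 / (17.48 × 14.66)
  = -202.74 / 256.2568 ≈ -0.791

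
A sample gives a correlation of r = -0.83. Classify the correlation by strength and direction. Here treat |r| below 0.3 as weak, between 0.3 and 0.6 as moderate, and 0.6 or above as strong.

strong negative

r = -0.83 < 0 so the relationship is negative.
|r| = 0.83, which falls in the strong range.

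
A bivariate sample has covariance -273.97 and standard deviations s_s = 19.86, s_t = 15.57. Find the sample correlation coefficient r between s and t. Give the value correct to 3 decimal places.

-0.886

r = Cov(s,t) / (s_s · s_t) = -273.97 / (19.86 × 15.57)
  = -273.97 / 309.2202 ≈ -0.886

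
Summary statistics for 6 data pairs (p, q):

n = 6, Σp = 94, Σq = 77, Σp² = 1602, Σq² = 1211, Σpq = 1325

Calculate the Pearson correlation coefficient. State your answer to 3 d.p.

0.699

r = (nΣpq − ΣpΣq) / √[(nΣp² − (Σp)²)(nΣq² − (Σq)²)]
Numerator: 6×1325 − 94×77 = 712
Denominator: √[(9612 − 8836)(7266 − 5929)] = √[776 × 1337] = 1018.5833
r = 712 / 1018.5833 ≈ 0.699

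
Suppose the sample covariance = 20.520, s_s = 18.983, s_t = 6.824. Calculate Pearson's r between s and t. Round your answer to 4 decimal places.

0.1584

r = Cov(s,t) / (s_s · s_t) = 20.520 / (18.983 × 6.824)
  = 20.520 / 129.5400 ≈ 0.1584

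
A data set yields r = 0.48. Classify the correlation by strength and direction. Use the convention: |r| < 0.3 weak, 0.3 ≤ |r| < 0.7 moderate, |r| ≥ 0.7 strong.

moderate positive

r = 0.48 > 0 so the relationship is positive.
|r| = 0.48, which falls in the moderate range.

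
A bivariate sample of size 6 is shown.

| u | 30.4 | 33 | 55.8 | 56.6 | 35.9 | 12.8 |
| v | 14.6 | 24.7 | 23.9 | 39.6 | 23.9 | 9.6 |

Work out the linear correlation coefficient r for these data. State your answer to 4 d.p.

n = 6, Σu = 224.5, Σv = 136.3, Σu² = 9783.01, Σv² = 3625.99, Σuv = 5814.81
nΣuv − ΣuΣv = 34888.86 − 30599.35 = 4289.51
nΣu² − (Σu)² = 58698.06 − 50400.25 = 8297.81; nΣv² − (Σv)² = 21755.94 − 18577.69 = 3178.25
r = 4289.51 / √(8297.81 × 3178.25) = 4289.51 / 5135.4177 ≈ 0.8353

0.8353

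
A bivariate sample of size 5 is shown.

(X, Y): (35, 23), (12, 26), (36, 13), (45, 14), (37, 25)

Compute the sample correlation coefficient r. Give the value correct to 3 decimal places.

-0.626

n = 5, ΣX = 165, ΣY = 101, ΣX² = 6059, ΣY² = 2195, ΣXY = 3140
nΣXY − ΣXΣY = 15700 − 16665 = -965
nΣX² − (ΣX)² = 30295 − 27225 = 3070; nΣY² − (ΣY)² = 10975 − 10201 = 774
r = -965 / √(3070 × 774) = -965 / 1541.4863 ≈ -0.626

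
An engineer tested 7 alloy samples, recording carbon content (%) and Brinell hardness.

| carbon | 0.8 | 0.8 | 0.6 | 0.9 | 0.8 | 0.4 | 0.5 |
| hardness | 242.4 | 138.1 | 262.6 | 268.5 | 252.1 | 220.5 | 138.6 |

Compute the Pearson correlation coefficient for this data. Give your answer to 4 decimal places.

0.2953

n = 7, Σx = 4.8, Σy = 1522.8, Σx² = 3.5, Σy² = 350265, Σxy = 1062.79
nΣxy − ΣxΣy = 7439.53 − 7309.44 = 130.09
nΣx² − (Σx)² = 24.5 − 23.04 = 1.46; nΣy² − (Σy)² = 2451855 − 2318919.84 = 132935.16
r = 130.09 / √(1.46 × 132935.16) = 130.09 / 440.5512 ≈ 0.2953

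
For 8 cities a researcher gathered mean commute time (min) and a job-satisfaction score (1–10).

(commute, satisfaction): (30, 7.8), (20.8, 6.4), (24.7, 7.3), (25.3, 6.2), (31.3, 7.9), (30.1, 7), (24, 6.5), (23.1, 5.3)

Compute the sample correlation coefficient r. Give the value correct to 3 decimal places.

0.745

n = 8, Σx = 209.3, Σy = 54.4, Σx² = 5578.13, Σy² = 375.28, Σxy = 1440.69
nΣxy − ΣxΣy = 11525.52 − 11385.92 = 139.6
nΣx² − (Σx)² = 44625.04 − 43806.49 = 818.55; nΣy² − (Σy)² = 3002.24 − 2959.36 = 42.88
r = 139.6 / √(818.55 × 42.88) = 139.6 / 187.3484 ≈ 0.745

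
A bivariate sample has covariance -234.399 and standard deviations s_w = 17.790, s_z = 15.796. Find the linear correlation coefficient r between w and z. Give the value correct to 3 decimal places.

-0.834

r = Cov(w,z) / (s_w · s_z) = -234.399 / (17.790 × 15.796)
  = -234.399 / 281.0108 ≈ -0.834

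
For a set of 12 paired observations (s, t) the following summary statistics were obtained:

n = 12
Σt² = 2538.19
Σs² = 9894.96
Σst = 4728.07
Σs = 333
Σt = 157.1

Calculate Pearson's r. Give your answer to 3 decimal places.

r = (nΣst − ΣsΣt) / √[(nΣs² − (Σs)²)(nΣt² − (Σt)²)]
Numerator: 12×4728.07 − 333×157.1 = 4422.54
Denominator: √[(118739.52 − 110889)(30458.28 − 24680.41)] = √[7850.52 × 5777.87] = 6734.9301
r = 4422.54 / 6734.9301 ≈ 0.657

0.657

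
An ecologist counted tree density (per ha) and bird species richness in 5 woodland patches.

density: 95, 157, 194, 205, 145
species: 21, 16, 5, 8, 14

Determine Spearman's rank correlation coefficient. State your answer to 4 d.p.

-0.8000

Rank density: 1, 3, 4, 5, 2
Rank species: 5, 4, 1, 2, 3
d = rank(density) − rank(species): -4, -1, 3, 3, -1; Σd² = 36
ρ = 1 − 6Σd² / [n(n²−1)] = 1 − 6×36 / (5×24) = 1 − 216/120 ≈ -0.8000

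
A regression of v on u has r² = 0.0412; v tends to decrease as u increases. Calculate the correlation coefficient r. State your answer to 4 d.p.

|r| = √0.0412 = 0.2030
The association is negative, so r = −0.2030.

-0.2030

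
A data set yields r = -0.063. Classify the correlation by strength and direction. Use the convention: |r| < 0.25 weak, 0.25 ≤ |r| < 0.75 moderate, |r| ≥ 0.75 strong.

r = -0.063 < 0 so the relationship is negative.
|r| = 0.063, which falls in the weak range.

weak negative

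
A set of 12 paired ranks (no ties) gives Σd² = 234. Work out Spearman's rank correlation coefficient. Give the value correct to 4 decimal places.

ρ = 1 − 6Σd² / [n(n²−1)] = 1 − 6×234 / (12×143)
  = 1 − 1404/1716 = 1 − 0.81818 ≈ 0.1818

0.1818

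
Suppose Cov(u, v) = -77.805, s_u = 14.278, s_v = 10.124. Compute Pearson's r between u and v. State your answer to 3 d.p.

-0.538

r = Cov(u,v) / (s_u · s_v) = -77.805 / (14.278 × 10.124)
  = -77.805 / 144.5505 ≈ -0.538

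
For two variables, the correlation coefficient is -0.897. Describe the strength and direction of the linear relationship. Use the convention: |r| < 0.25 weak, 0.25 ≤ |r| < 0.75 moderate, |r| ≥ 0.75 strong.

strong negative

r = -0.897 < 0 so the relationship is negative.
|r| = 0.897, which falls in the strong range.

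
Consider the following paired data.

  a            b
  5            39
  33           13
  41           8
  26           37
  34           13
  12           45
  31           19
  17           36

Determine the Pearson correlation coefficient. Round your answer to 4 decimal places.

-0.9007

n = 8, Σa = 199, Σb = 210, Σa² = 6021, Σb² = 6974, Σab = 4097
nΣab − ΣaΣb = 32776 − 41790 = -9014
nΣa² − (Σa)² = 48168 − 39601 = 8567; nΣb² − (Σb)² = 55792 − 44100 = 11692
r = -9014 / √(8567 × 11692) = -9014 / 10008.2648 ≈ -0.9007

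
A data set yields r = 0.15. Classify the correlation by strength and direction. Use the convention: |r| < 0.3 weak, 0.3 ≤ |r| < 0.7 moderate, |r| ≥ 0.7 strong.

weak positive

r = 0.15 > 0 so the relationship is positive.
|r| = 0.15, which falls in the weak range.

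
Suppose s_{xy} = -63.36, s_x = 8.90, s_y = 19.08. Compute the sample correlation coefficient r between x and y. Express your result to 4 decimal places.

r = Cov(x,y) / (s_x · s_y) = -63.36 / (8.90 × 19.08)
  = -63.36 / 169.8120 ≈ -0.3731

-0.3731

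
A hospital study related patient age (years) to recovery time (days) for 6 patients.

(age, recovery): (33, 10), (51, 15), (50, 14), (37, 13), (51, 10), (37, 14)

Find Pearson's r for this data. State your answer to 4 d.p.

0.2586

n = 6, Σx = 259, Σy = 76, Σx² = 11529, Σy² = 986, Σxy = 3304
nΣxy − ΣxΣy = 19824 − 19684 = 140
nΣx² − (Σx)² = 69174 − 67081 = 2093; nΣy² − (Σy)² = 5916 − 5776 = 140
r = 140 / √(2093 × 140) = 140 / 541.3132 ≈ 0.2586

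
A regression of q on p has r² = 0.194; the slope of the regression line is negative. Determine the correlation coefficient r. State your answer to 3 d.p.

|r| = √0.194 = 0.440
The association is negative, so r = −0.440.

-0.440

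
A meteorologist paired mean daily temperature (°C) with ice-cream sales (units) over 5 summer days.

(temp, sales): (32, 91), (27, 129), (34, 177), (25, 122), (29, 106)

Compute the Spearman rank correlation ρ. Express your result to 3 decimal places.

0.100

Rank temp: 4, 2, 5, 1, 3
Rank sales: 1, 4, 5, 3, 2
d = rank(temp) − rank(sales): 3, -2, 0, -2, 1; Σd² = 18
ρ = 1 − 6Σd² / [n(n²−1)] = 1 − 6×18 / (5×24) = 1 − 108/120 ≈ 0.100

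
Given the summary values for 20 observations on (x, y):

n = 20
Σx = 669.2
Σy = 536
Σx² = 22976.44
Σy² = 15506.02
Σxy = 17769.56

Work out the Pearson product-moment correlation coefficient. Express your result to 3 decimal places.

-0.202

r = (nΣxy − ΣxΣy) / √[(nΣx² − (Σx)²)(nΣy² − (Σy)²)]
Numerator: 20×17769.56 − 669.2×536 = -3300
Denominator: √[(459528.8 − 447828.64)(310120.4 − 287296)] = √[11700.16 × 22824.4] = 16341.6380
r = -3300 / 16341.6380 ≈ -0.202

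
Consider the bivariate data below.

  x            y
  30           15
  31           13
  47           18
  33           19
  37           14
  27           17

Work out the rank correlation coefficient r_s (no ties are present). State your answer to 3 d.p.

0.200

Rank x: 2, 3, 6, 4, 5, 1
Rank y: 3, 1, 5, 6, 2, 4
d = rank(x) − rank(y): -1, 2, 1, -2, 3, -3; Σd² = 28
ρ = 1 − 6Σd² / [n(n²−1)] = 1 − 6×28 / (6×35) = 1 − 168/210 ≈ 0.200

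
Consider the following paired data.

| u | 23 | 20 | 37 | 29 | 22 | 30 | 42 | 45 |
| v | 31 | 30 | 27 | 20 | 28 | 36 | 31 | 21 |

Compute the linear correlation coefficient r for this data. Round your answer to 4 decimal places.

-0.3085

n = 8, Σu = 248, Σv = 224, Σu² = 8312, Σv² = 6472, Σuv = 6835
nΣuv − ΣuΣv = 54680 − 55552 = -872
nΣu² − (Σu)² = 66496 − 61504 = 4992; nΣv² − (Σv)² = 51776 − 50176 = 1600
r = -872 / √(4992 × 1600) = -872 / 2826.1635 ≈ -0.3085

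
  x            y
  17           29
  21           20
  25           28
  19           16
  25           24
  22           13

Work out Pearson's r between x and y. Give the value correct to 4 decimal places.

0.0770

n = 6, Σx = 129, Σy = 130, Σx² = 2825, Σy² = 3026, Σxy = 2803
nΣxy − ΣxΣy = 16818 − 16770 = 48
nΣx² − (Σx)² = 16950 − 16641 = 309; nΣy² − (Σy)² = 18156 − 16900 = 1256
r = 48 / √(309 × 1256) = 48 / 622.9799 ≈ 0.0770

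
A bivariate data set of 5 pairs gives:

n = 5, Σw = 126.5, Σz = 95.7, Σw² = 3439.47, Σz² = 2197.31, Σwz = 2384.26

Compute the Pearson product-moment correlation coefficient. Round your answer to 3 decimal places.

-0.125

r = (nΣwz − ΣwΣz) / √[(nΣw² − (Σw)²)(nΣz² − (Σz)²)]
Numerator: 5×2384.26 − 126.5×95.7 = -184.75
Denominator: √[(17197.35 − 16002.25)(10986.55 − 9158.49)] = √[1195.1 × 1828.06] = 1478.0780
r = -184.75 / 1478.0780 ≈ -0.125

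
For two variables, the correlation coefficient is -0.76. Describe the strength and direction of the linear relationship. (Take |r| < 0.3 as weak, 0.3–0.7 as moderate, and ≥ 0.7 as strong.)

r = -0.76 < 0 so the relationship is negative.
|r| = 0.76, which falls in the strong range.

strong negative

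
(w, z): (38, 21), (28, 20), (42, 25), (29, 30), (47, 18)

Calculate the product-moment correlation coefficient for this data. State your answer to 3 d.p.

-0.454

n = 5, Σw = 184, Σz = 114, Σw² = 7042, Σz² = 2690, Σwz = 4124
nΣwz − ΣwΣz = 20620 − 20976 = -356
nΣw² − (Σw)² = 35210 − 33856 = 1354; nΣz² − (Σz)² = 13450 − 12996 = 454
r = -356 / √(1354 × 454) = -356 / 784.0383 ≈ -0.454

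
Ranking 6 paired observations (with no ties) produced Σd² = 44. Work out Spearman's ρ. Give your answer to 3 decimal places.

-0.257

ρ = 1 − 6Σd² / [n(n²−1)] = 1 − 6×44 / (6×35)
  = 1 − 264/210 = 1 − 1.2571 ≈ -0.257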